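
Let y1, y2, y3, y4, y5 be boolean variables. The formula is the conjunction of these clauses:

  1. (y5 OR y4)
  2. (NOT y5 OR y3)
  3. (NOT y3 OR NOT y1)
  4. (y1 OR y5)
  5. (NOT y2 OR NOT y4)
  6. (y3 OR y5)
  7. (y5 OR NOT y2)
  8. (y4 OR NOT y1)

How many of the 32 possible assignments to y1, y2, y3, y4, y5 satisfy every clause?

3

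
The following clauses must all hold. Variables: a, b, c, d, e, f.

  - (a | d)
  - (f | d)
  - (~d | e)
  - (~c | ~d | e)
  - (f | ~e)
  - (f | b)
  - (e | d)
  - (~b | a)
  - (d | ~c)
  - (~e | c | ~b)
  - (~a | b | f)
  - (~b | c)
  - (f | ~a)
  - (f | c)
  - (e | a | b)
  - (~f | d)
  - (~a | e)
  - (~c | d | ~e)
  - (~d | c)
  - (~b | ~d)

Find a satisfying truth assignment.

a=True, b=False, c=True, d=True, e=True, f=True

Branch on a: take a = True.
  then f is forced to True.
  then d is forced to True.
  then e is forced to True.
  then c is forced to True.
  then b is forced to False.
Every clause has at least one true literal under this assignment.
Check each clause:
  1. (d | a) — a is true.
  2. (d | f) — d is true.
  3. (e | ~d) — e is true.
  4. (~d | e | ~c) — e is true.
  5. (~e | f) — f is true.
  6. (f | b) — f is true.
  7. (d | e) — d is true.
  8. (a | ~b) — a is true.
  9. (d | ~c) — d is true.
  10. (~e | ~b | c) — c is true.
  11. (~a | b | f) — f is true.
  12. (c | ~b) — c is true.
  13. (~a | f) — f is true.
  14. (c | f) — c is true.
  15. (b | e | a) — a is true.
  16. (d | ~f) — d is true.
  17. (~a | e) — e is true.
  18. (d | ~e | ~c) — d is true.
  19. (c | ~d) — c is true.
  20. (~d | ~b) — ~b is true.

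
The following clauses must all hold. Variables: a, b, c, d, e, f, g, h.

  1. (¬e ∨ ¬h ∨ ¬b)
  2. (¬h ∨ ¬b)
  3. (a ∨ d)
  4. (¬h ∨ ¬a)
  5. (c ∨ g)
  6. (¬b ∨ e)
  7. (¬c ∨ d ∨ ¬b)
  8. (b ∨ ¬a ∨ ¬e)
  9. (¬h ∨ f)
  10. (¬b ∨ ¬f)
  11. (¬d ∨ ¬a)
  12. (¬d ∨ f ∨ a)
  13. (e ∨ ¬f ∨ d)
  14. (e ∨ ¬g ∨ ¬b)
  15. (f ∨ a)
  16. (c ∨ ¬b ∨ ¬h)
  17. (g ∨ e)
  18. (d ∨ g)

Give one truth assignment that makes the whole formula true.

a=0, b=0, c=0, d=1, e=0, f=1, g=1, h=0

Check each clause:
  1. (¬b ∨ ¬h ∨ ¬e) — ¬h is true.
  2. (¬b ∨ ¬h) — ¬h is true.
  3. (d ∨ a) — d is true.
  4. (¬h ∨ ¬a) — ¬h is true.
  5. (g ∨ c) — g is true.
  6. (e ∨ ¬b) — ¬b is true.
  7. (d ∨ ¬b ∨ ¬c) — d is true.
  8. (¬e ∨ b ∨ ¬a) — ¬e is true.
  9. (¬h ∨ f) — ¬h is true.
  10. (¬b ∨ ¬f) — ¬b is true.
  11. (¬d ∨ ¬a) — ¬a is true.
  12. (f ∨ ¬d ∨ a) — f is true.
  13. (d ∨ e ∨ ¬f) — d is true.
  14. (e ∨ ¬b ∨ ¬g) — ¬b is true.
  15. (f ∨ a) — f is true.
  16. (c ∨ ¬b ∨ ¬h) — ¬h is true.
  17. (g ∨ e) — g is true.
  18. (d ∨ g) — d is true.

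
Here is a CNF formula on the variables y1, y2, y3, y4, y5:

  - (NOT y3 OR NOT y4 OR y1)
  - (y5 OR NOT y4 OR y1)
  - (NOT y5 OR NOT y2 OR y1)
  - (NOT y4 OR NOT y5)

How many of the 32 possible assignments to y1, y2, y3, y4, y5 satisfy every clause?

18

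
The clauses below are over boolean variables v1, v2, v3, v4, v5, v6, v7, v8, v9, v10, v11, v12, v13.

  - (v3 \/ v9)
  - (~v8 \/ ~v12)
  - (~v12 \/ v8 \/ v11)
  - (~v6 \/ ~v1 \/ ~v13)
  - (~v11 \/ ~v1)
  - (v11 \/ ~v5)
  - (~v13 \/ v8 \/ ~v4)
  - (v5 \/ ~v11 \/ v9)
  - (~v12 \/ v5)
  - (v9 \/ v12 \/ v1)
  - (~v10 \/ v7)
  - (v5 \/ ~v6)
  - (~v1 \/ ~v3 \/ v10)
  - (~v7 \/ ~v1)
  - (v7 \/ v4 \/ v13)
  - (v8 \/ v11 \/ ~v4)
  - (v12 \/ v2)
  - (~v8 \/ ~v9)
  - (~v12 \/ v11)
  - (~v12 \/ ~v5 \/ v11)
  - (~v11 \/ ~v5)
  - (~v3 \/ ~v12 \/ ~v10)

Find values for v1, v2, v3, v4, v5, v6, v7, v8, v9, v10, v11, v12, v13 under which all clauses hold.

v2 occurs only positively in the remaining clauses — set v2 = True.
v6 occurs only negated in the remaining clauses — set v6 = False.
Try v1 = False.
The remaining clauses are satisfied by v3 = False, v4 = True, v5 = False, v7 = True, v8 = False, v9 = True, v10 = False, v11 = True, v12 = False, v13 = False.
Every clause has at least one true literal under this assignment.

v1=False, v2=True, v3=False, v4=True, v5=False, v6=False, v7=True, v8=False, v9=True, v10=False, v11=True, v12=False, v13=False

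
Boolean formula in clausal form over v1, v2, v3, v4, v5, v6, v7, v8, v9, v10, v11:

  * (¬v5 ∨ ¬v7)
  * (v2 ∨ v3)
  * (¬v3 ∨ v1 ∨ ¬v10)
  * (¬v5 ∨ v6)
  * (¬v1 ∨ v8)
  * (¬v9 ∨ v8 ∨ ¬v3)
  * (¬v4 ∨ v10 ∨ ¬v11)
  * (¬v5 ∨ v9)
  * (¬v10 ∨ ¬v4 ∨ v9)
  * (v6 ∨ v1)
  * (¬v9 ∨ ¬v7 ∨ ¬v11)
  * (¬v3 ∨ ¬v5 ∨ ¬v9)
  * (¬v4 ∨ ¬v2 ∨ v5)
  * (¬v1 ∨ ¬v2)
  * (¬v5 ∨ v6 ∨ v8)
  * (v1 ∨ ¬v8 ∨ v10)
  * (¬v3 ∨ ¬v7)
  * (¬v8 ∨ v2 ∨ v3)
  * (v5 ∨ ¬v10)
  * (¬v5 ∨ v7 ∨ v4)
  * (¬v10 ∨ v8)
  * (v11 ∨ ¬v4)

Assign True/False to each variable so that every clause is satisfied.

v6 occurs only positively in the remaining clauses — set v6 = True.
Try v1 = False.
Branch on v2: take v2 = False.
  then v3 is forced to True.
  then v10 is forced to False.
  then v8 is forced to False.
  then v9 is forced to False.
  then v5 is forced to False.
  then v7 is forced to False.
Try v4 = False.
v11 is now unconstrained; take v11 = True.
Check each clause:
  1. (¬v7 ∨ ¬v5) — ¬v7 is true.
  2. (v3 ∨ v2) — v3 is true.
  3. (¬v3 ∨ ¬v10 ∨ v1) — ¬v10 is true.
  4. (v6 ∨ ¬v5) — ¬v5 is true.
  5. (¬v1 ∨ v8) — ¬v1 is true.
  6. (¬v3 ∨ v8 ∨ ¬v9) — ¬v9 is true.
  7. (¬v11 ∨ v10 ∨ ¬v4) — ¬v4 is true.
  8. (v9 ∨ ¬v5) — ¬v5 is true.
  9. (¬v4 ∨ ¬v10 ∨ v9) — ¬v4 is true.
  10. (v1 ∨ v6) — v6 is true.
  11. (¬v9 ∨ ¬v11 ∨ ¬v7) — ¬v7 is true.
  12. (¬v9 ∨ ¬v5 ∨ ¬v3) — ¬v5 is true.
  13. (¬v4 ∨ ¬v2 ∨ v5) — ¬v4 is true.
  14. (¬v1 ∨ ¬v2) — ¬v2 is true.
  15. (v8 ∨ ¬v5 ∨ v6) — ¬v5 is true.
  16. (v10 ∨ ¬v8 ∨ v1) — ¬v8 is true.
  17. (¬v7 ∨ ¬v3) — ¬v7 is true.
  18. (v2 ∨ v3 ∨ ¬v8) — ¬v8 is true.
  19. (v5 ∨ ¬v10) — ¬v10 is true.
  20. (v4 ∨ v7 ∨ ¬v5) — ¬v5 is true.
  21. (¬v10 ∨ v8) — ¬v10 is true.
  22. (¬v4 ∨ v11) — v11 is true.

v1 = F, v2 = F, v3 = T, v4 = F, v5 = F, v6 = T, v7 = F, v8 = F, v9 = F, v10 = F, v11 = T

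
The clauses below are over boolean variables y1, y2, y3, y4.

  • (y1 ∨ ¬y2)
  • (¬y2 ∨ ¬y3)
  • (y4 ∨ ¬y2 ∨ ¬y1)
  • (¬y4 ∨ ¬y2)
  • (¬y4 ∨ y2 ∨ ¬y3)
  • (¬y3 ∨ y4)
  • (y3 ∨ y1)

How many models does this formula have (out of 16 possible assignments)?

2

The models are:
  y1=1 y2=0 y3=0 y4=0
  y1=1 y2=0 y3=0 y4=1
Count: 2.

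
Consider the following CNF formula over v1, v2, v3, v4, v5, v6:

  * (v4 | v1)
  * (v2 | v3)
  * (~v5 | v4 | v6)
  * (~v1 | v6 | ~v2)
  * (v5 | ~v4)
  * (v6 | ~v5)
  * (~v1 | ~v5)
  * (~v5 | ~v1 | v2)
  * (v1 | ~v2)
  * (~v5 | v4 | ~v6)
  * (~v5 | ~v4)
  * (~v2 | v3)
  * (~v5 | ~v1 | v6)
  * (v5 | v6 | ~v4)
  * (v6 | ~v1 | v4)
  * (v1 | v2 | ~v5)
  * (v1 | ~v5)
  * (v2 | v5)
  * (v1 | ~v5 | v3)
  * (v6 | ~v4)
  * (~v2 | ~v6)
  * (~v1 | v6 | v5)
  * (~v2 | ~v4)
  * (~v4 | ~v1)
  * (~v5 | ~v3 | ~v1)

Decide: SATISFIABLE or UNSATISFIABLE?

v5 = True:
  propagation gives v6=True, v1=False; an empty clause results — contradiction.
v5 = False:
  propagation gives v4=False, v1=True, v6=True, v2=True; an empty clause results — contradiction.
Every branch closes, so no satisfying assignment exists.

UNSATISFIABLE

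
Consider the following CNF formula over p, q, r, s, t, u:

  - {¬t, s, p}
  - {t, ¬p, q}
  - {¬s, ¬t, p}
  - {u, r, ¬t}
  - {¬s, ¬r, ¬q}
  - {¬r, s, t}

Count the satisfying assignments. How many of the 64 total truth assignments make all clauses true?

Split on t, then s.
  t=T, s=T: remaining (p,q,r,u) ∈ {(T,F,F,T); (T,F,T,F); (T,F,T,T); (T,T,F,T)} — 4.
  t=T, s=F: q free; 3 ways for (p,r,u) × 2^1 = 6.
  t=F, s=T: u free; 4 ways for (p,q,r) × 2^1 = 8.
  t=F, s=F: u free; 3 ways for (p,q,r) × 2^1 = 6.
Total: 4 + 6 + 8 + 6 = 24.

24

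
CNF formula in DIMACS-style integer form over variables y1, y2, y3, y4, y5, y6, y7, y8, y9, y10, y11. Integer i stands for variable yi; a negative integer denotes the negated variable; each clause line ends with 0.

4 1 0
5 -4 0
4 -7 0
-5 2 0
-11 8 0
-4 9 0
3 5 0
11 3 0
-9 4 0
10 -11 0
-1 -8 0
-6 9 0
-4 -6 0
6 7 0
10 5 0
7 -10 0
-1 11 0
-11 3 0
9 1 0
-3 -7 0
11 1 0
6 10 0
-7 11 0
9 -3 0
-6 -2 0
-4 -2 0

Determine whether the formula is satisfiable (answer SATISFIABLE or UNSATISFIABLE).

UNSATISFIABLE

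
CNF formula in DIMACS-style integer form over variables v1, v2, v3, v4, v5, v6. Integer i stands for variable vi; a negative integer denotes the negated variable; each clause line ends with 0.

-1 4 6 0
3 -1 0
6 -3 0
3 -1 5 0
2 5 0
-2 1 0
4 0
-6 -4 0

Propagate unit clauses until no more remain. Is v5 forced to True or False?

True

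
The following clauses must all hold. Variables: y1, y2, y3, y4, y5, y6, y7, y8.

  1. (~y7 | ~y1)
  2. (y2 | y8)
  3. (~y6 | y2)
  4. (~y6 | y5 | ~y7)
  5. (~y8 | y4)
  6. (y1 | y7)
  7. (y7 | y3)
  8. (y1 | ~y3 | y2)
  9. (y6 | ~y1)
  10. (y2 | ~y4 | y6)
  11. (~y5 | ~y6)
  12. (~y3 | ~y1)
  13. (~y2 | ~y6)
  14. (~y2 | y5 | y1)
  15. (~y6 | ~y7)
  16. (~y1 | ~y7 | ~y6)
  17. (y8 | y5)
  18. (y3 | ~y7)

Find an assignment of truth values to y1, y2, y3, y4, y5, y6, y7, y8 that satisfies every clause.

y1 = F, y2 = T, y3 = T, y4 = T, y5 = T, y6 = F, y7 = T, y8 = T

Check each clause:
  1. (~y1 | ~y7) — ~y1 is true.
  2. (y8 | y2) — y8 is true.
  3. (~y6 | y2) — y2 is true.
  4. (~y6 | y5 | ~y7) — ~y6 is true.
  5. (y4 | ~y8) — y4 is true.
  6. (y7 | y1) — y7 is true.
  7. (y7 | y3) — y3 is true.
  8. (y1 | ~y3 | y2) — y2 is true.
  9. (y6 | ~y1) — ~y1 is true.
  10. (y6 | ~y4 | y2) — y2 is true.
  11. (~y5 | ~y6) — ~y6 is true.
  12. (~y3 | ~y1) — ~y1 is true.
  13. (~y2 | ~y6) — ~y6 is true.
  14. (~y2 | y1 | y5) — y5 is true.
  15. (~y7 | ~y6) — ~y6 is true.
  16. (~y6 | ~y1 | ~y7) — ~y6 is true.
  17. (y5 | y8) — y8 is true.
  18. (y3 | ~y7) — y3 is true.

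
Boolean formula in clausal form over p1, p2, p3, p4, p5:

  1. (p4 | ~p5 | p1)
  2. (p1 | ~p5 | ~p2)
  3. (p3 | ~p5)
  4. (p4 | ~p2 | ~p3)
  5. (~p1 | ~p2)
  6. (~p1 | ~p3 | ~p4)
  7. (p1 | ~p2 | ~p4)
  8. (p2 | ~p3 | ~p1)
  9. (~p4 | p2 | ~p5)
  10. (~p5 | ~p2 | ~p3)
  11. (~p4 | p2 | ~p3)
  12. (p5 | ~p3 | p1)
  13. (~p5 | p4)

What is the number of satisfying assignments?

5

The models are:
  p1=F p2=F p3=F p4=F p5=F
  p1=F p2=F p3=F p4=T p5=F
  p1=F p2=T p3=F p4=F p5=F
  p1=T p2=F p3=F p4=F p5=F
  p1=T p2=F p3=F p4=T p5=F
That's 5 in total.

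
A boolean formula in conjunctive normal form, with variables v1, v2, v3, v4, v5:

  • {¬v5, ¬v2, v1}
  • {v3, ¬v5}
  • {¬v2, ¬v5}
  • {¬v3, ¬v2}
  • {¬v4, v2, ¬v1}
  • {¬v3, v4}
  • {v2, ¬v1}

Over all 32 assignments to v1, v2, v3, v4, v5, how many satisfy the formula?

Case analysis on v2 and v1:
  v2=1, v1=1: remaining (v3,v4,v5) ∈ {(0,0,0); (0,1,0)} — 2.
  v2=1, v1=0: remaining (v3,v4,v5) ∈ {(0,0,0); (0,1,0)} — 2.
  v2=0, v1=1: a clause becomes empty — 0.
  v2=0, v1=0: remaining (v3,v4,v5) ∈ {(0,0,0); (0,1,0); (1,1,0); (1,1,1)} — 4.
Total: 2 + 2 + 0 + 4 = 8.

8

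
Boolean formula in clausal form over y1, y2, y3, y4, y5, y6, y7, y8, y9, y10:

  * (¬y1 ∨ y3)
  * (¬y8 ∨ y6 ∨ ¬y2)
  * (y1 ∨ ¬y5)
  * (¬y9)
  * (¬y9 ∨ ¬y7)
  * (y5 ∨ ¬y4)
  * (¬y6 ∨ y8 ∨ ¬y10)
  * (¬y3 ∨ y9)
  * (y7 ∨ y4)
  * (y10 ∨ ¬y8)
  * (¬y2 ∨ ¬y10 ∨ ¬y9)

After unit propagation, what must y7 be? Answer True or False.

True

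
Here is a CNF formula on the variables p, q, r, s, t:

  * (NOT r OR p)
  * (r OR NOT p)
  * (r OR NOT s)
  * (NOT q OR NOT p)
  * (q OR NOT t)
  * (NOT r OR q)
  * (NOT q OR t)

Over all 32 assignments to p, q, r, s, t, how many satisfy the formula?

2

Satisfying assignments:
  p=F q=F r=F s=F t=F
  p=F q=T r=F s=F t=T
Count: 2.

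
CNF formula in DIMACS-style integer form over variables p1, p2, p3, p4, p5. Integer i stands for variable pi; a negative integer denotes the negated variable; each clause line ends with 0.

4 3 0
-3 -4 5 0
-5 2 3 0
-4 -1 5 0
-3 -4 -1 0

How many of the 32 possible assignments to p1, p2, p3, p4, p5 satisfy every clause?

Case analysis on p3 and p4:
  p3=T, p4=T: remaining (p1,p2,p5) ∈ {(F,F,T); (F,T,T)} — 2.
  p3=T, p4=F: p1, p2, p5 free → 2^3 = 8.
  p3=F, p4=T: remaining (p1,p2,p5) ∈ {(F,F,F); (F,T,F); (F,T,T); (T,T,T)} — 4.
  p3=F, p4=F: a clause becomes empty — 0.
Total: 2 + 8 + 4 + 0 = 14.

14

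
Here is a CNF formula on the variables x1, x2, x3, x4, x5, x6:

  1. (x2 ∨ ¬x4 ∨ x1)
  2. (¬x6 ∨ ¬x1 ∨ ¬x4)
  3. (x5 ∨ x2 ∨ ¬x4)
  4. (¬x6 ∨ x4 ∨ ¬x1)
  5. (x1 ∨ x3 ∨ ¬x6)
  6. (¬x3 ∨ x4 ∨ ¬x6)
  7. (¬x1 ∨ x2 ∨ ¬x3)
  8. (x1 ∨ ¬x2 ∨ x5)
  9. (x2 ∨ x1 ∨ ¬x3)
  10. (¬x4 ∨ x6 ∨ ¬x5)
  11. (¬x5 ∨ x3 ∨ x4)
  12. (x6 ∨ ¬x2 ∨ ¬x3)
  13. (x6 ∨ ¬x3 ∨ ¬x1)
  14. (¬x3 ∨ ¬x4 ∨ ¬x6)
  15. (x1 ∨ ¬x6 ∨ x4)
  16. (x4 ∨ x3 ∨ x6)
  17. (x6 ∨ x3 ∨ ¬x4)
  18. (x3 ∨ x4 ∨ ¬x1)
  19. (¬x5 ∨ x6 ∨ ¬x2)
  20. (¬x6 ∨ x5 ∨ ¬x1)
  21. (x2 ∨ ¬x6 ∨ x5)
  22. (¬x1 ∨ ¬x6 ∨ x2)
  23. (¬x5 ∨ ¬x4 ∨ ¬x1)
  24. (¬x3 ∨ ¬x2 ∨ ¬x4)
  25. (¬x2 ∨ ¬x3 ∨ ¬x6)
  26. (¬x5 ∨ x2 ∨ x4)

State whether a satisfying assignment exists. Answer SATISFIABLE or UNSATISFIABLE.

UNSATISFIABLE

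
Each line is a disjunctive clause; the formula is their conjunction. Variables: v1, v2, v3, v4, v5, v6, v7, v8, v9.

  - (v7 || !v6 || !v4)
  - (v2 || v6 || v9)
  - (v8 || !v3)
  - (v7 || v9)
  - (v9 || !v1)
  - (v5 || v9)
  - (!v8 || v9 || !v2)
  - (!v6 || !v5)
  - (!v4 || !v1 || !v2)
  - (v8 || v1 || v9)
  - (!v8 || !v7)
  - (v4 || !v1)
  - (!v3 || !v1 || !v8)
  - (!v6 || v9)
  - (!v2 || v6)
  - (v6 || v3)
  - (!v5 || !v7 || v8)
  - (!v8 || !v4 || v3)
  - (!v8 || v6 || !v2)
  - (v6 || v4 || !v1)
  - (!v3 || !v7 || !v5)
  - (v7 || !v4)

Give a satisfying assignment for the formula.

v9 occurs only positively in the remaining clauses — set v9 = True.
Branch on v1: take v1 = False.
The remaining clauses are satisfied by v2 = True, v3 = True, v4 = False, v5 = False, v6 = True, v7 = False, v8 = True.
Check each clause:
  1. (v7 || !v4 || !v6) — !v4 is true.
  2. (v2 || v9 || v6) — v9 is true.
  3. (!v3 || v8) — v8 is true.
  4. (v7 || v9) — v9 is true.
  5. (!v1 || v9) — v9 is true.
  6. (v9 || v5) — v9 is true.
  7. (!v2 || v9 || !v8) — v9 is true.
  8. (!v5 || !v6) — !v5 is true.
  9. (!v1 || !v2 || !v4) — !v4 is true.
  10. (v1 || v9 || v8) — v8 is true.
  11. (!v8 || !v7) — !v7 is true.
  12. (!v1 || v4) — !v1 is true.
  13. (!v3 || !v8 || !v1) — !v1 is true.
  14. (v9 || !v6) — v9 is true.
  15. (v6 || !v2) — v6 is true.
  16. (v3 || v6) — v3 is true.
  17. (!v5 || v8 || !v7) — v8 is true.
  18. (!v4 || v3 || !v8) — v3 is true.
  19. (!v2 || v6 || !v8) — v6 is true.
  20. (v6 || v4 || !v1) — v6 is true.
  21. (!v3 || !v5 || !v7) — !v7 is true.
  22. (!v4 || v7) — !v4 is true.

v1=0, v2=1, v3=1, v4=0, v5=0, v6=1, v7=0, v8=1, v9=1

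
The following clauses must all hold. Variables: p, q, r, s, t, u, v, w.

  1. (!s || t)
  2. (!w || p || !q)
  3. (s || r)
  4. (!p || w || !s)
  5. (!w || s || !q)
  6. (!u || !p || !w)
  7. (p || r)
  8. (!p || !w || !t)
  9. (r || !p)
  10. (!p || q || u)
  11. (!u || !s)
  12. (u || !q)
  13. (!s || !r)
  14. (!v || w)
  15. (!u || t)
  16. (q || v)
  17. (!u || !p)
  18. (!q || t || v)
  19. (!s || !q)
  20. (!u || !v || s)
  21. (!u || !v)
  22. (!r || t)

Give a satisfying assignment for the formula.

p=False  q=True  r=True  s=False  t=True  u=True  v=False  w=False

Check each clause:
  1. (t || !s) — !s is true.
  2. (p || !w || !q) — !w is true.
  3. (r || s) — r is true.
  4. (!p || !s || w) — !s is true.
  5. (!q || s || !w) — !w is true.
  6. (!p || !u || !w) — !w is true.
  7. (p || r) — r is true.
  8. (!t || !p || !w) — !w is true.
  9. (!p || r) — r is true.
  10. (u || !p || q) — q is true.
  11. (!s || !u) — !s is true.
  12. (u || !q) — u is true.
  13. (!s || !r) — !s is true.
  14. (!v || w) — !v is true.
  15. (!u || t) — t is true.
  16. (q || v) — q is true.
  17. (!p || !u) — !p is true.
  18. (t || !q || v) — t is true.
  19. (!q || !s) — !s is true.
  20. (s || !u || !v) — !v is true.
  21. (!u || !v) — !v is true.
  22. (!r || t) — t is true.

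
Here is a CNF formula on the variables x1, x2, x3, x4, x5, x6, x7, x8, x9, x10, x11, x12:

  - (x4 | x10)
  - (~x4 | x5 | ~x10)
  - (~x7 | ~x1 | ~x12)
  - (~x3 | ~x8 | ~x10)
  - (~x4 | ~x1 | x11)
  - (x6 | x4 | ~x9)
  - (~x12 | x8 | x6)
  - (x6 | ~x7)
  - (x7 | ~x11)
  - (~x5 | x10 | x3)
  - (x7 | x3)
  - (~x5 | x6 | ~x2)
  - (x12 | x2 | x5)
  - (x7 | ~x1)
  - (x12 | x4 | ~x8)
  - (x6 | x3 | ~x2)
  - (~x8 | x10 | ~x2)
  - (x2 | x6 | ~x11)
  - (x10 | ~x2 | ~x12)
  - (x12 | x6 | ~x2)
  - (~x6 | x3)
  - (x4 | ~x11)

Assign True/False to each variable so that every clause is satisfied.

Pure literal: x1 appears only negated; assign x1 = False.
Pure literal: x9 appears only negated; assign x9 = False.
Try x2 = True.
Try x3 = True.
For the remaining variables, x4 = False, x5 = False, x6 = True, x7 = False, x8 = False, x10 = True, x11 = False, x12 = True works.

x1=F  x2=T  x3=T  x4=F  x5=F  x6=T  x7=F  x8=F  x9=F  x10=T  x11=F  x12=T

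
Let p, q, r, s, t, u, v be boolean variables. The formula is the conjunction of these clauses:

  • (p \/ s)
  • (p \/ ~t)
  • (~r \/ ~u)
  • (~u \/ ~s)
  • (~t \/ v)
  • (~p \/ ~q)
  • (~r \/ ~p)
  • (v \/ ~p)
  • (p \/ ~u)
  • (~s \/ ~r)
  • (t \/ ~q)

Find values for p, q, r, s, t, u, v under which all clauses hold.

p=T, q=F, r=F, s=F, t=T, u=T, v=T

Check each clause:
  1. (s \/ p) — p is true.
  2. (~t \/ p) — p is true.
  3. (~u \/ ~r) — ~r is true.
  4. (~s \/ ~u) — ~s is true.
  5. (~t \/ v) — v is true.
  6. (~p \/ ~q) — ~q is true.
  7. (~r \/ ~p) — ~r is true.
  8. (~p \/ v) — v is true.
  9. (p \/ ~u) — p is true.
  10. (~s \/ ~r) — ~s is true.
  11. (t \/ ~q) — t is true.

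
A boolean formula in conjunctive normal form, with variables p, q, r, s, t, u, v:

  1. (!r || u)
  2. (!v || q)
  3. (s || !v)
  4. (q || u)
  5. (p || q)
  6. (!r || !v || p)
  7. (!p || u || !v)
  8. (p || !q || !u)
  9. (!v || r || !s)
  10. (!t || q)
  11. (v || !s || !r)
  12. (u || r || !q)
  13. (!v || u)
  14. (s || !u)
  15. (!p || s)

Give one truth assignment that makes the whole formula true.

p = T, q = T, r = F, s = T, t = F, u = T, v = F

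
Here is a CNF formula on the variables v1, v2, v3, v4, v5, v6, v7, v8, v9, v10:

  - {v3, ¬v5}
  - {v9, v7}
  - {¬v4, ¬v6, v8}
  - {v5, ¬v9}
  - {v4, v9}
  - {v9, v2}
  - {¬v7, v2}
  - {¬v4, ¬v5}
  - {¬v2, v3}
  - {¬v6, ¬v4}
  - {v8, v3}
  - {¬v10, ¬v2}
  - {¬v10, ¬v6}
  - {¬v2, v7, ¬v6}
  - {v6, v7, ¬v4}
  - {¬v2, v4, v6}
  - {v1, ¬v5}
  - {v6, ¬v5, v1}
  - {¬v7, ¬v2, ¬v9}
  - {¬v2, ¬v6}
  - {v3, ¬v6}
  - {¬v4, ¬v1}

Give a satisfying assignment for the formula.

v1=True, v2=False, v3=True, v4=False, v5=True, v6=False, v7=False, v8=False, v9=True, v10=True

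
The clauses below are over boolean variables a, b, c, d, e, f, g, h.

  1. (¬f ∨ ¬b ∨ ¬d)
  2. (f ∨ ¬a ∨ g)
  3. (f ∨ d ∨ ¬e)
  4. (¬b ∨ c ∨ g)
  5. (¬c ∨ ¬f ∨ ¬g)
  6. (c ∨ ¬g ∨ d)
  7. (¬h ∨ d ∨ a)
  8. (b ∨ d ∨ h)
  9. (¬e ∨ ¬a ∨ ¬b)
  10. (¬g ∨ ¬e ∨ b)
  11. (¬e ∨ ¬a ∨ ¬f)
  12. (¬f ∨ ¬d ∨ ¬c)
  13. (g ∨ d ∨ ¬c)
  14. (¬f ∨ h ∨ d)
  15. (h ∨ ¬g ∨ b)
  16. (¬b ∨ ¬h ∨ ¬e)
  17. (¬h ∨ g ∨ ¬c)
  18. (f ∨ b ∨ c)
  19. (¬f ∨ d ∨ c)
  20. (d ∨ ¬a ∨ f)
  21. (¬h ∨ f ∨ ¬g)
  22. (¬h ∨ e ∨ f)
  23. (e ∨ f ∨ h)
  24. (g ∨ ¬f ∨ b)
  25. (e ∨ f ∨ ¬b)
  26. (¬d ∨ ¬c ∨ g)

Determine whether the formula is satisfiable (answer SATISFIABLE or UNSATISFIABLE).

SATISFIABLE

Branch on a: take a = True.
The remaining clauses are satisfied by b = False, c = False, d = True, e = False, f = True, g = True, h = True.
So a=T  b=F  c=F  d=T  e=F  f=T  g=T  h=T is a satisfying assignment.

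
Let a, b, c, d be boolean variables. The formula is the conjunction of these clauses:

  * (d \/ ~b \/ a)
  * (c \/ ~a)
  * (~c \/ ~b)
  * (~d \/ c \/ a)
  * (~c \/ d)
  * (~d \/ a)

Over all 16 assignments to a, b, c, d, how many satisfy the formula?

The models are:
  a=0 b=0 c=0 d=0
  a=1 b=0 c=1 d=1
Count: 2.

2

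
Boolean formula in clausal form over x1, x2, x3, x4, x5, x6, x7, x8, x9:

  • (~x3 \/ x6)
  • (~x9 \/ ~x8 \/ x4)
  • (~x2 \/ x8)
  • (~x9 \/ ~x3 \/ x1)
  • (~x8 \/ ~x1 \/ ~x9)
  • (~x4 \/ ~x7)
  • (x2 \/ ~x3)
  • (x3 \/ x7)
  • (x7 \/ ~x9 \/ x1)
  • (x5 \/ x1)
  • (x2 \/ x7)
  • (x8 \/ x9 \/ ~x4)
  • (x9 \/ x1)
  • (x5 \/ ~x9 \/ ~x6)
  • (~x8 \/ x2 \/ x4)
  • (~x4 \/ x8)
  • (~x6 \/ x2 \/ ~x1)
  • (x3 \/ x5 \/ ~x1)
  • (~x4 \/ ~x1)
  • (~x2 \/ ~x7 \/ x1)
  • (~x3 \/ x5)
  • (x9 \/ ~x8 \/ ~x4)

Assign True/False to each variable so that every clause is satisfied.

x1=False, x2=False, x3=False, x4=False, x5=True, x6=True, x7=True, x8=False, x9=True

Check each clause:
  1. (~x3 \/ x6) — ~x3 is true.
  2. (x4 \/ ~x8 \/ ~x9) — ~x8 is true.
  3. (x8 \/ ~x2) — ~x2 is true.
  4. (x1 \/ ~x9 \/ ~x3) — ~x3 is true.
  5. (~x8 \/ ~x9 \/ ~x1) — ~x8 is true.
  6. (~x4 \/ ~x7) — ~x4 is true.
  7. (x2 \/ ~x3) — ~x3 is true.
  8. (x7 \/ x3) — x7 is true.
  9. (x1 \/ ~x9 \/ x7) — x7 is true.
  10. (x5 \/ x1) — x5 is true.
  11. (x2 \/ x7) — x7 is true.
  12. (x8 \/ x9 \/ ~x4) — x9 is true.
  13. (x1 \/ x9) — x9 is true.
  14. (~x9 \/ ~x6 \/ x5) — x5 is true.
  15. (x2 \/ ~x8 \/ x4) — ~x8 is true.
  16. (x8 \/ ~x4) — ~x4 is true.
  17. (~x6 \/ x2 \/ ~x1) — ~x1 is true.
  18. (x3 \/ ~x1 \/ x5) — x5 is true.
  19. (~x4 \/ ~x1) — ~x4 is true.
  20. (~x2 \/ ~x7 \/ x1) — ~x2 is true.
  21. (~x3 \/ x5) — x5 is true.
  22. (~x4 \/ x9 \/ ~x8) — ~x8 is true.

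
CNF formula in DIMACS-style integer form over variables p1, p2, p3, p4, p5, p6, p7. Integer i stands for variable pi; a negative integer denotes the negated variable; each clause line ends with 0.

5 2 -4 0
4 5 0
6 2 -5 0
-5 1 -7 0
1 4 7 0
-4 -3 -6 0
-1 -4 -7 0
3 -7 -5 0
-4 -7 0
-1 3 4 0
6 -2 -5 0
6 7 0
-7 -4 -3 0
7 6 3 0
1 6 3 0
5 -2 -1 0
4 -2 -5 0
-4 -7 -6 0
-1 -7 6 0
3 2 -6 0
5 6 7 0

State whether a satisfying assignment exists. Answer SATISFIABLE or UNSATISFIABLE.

Try p1 = True.
Try p2 = True.
  then p5 is forced to True.
  then p6 is forced to True.
  then p4 is forced to True.
  then p3 is forced to False.
  then p7 is forced to False.
So p1 = T, p2 = T, p3 = F, p4 = T, p5 = T, p6 = T, p7 = F is a satisfying assignment.

SATISFIABLE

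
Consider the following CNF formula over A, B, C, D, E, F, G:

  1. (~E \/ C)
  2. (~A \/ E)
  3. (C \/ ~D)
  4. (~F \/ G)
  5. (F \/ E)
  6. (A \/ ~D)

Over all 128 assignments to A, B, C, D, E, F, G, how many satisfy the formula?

22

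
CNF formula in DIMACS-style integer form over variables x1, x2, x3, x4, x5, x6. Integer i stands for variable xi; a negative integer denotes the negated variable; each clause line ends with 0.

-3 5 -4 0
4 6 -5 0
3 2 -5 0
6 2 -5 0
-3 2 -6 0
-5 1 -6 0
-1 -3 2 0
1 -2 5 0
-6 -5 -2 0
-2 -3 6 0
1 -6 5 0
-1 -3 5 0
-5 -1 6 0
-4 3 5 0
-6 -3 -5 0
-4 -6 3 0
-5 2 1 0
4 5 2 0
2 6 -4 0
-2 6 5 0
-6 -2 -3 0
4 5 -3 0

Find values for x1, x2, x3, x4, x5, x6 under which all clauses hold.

x1=True, x2=True, x3=False, x4=False, x5=False, x6=True

Try x1 = True.
For the remaining variables, x2 = True, x3 = False, x4 = False, x5 = False, x6 = True works.
Check each clause:
  1. (~x3 | ~x4 | x5) — ~x4 is true.
  2. (~x5 | x6 | x4) — ~x5 is true.
  3. (~x5 | x3 | x2) — x2 is true.
  4. (x2 | x6 | ~x5) — x2 is true.
  5. (x2 | ~x6 | ~x3) — x2 is true.
  6. (~x6 | ~x5 | x1) — x1 is true.
  7. (~x1 | ~x3 | x2) — x2 is true.
  8. (x5 | ~x2 | x1) — x1 is true.
  9. (~x5 | ~x2 | ~x6) — ~x5 is true.
  10. (x6 | ~x3 | ~x2) — ~x3 is true.
  11. (~x6 | x5 | x1) — x1 is true.
  12. (x5 | ~x1 | ~x3) — ~x3 is true.
  13. (x6 | ~x5 | ~x1) — ~x5 is true.
  14. (x5 | x3 | ~x4) — ~x4 is true.
  15. (~x5 | ~x6 | ~x3) — ~x5 is true.
  16. (~x4 | ~x6 | x3) — ~x4 is true.
  17. (x1 | x2 | ~x5) — x1 is true.
  18. (x4 | x5 | x2) — x2 is true.
  19. (x2 | x6 | ~x4) — x2 is true.
  20. (~x2 | x6 | x5) — x6 is true.
  21. (~x2 | ~x3 | ~x6) — ~x3 is true.
  22. (x5 | ~x3 | x4) — ~x3 is true.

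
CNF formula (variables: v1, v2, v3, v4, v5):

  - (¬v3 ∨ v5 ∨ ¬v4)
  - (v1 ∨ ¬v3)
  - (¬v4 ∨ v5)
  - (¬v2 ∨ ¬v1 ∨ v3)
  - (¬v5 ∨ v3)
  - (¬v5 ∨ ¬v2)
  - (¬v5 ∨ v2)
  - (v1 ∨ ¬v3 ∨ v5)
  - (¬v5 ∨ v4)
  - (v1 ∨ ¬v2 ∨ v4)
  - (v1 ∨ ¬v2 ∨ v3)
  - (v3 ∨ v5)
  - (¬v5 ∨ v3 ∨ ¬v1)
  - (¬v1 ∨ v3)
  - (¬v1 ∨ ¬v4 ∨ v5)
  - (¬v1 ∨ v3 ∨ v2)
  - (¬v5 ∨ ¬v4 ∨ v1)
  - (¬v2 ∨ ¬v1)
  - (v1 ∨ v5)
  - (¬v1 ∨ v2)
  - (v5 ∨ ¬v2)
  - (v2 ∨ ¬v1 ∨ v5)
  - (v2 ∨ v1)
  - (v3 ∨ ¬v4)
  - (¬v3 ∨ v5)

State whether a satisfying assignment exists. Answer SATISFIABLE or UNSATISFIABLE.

UNSATISFIABLE

v1 = True:
  propagation gives v3=True, v2=False; an empty clause results — contradiction.
v1 = False:
  propagation gives v3=False, v5=False; an empty clause results — contradiction.
Every branch closes, so no satisfying assignment exists.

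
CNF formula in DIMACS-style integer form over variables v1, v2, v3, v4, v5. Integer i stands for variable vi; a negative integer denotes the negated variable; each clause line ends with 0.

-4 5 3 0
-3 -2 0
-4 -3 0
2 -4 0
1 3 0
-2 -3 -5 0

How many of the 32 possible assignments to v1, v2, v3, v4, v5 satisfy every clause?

9

Split on v3, then v2.
  v3=1, v2=1: a clause becomes empty — 0.
  v3=1, v2=0: remaining (v1,v4,v5) ∈ {(0,0,0); (0,0,1); (1,0,0); (1,0,1)} — 4.
  v3=0, v2=1: remaining (v1,v4,v5) ∈ {(1,0,0); (1,0,1); (1,1,1)} — 3.
  v3=0, v2=0: remaining (v1,v4,v5) ∈ {(1,0,0); (1,0,1)} — 2.
Total: 0 + 4 + 3 + 2 = 9.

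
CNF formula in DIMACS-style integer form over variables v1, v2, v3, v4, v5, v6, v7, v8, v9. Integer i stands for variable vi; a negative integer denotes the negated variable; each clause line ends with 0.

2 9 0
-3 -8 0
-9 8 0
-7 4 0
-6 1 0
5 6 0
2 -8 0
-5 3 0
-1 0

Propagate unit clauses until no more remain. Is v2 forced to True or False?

True

(~v1) stands alone — v1 = False.
From (~v6 | v1) and v1 = False: v6 = False.
From (v6 | v5) and v6 = False: v5 = True.
In (v3 | ~v5), ~v5 is now false; v3 must hold, so v3 = True.
(~v3 | ~v8): since v3 = True, the clause reduces to (~v8). v8 = False.
(v8 | ~v9) with v8 = False leaves only ~v9, so v9 = False.
From (v2 | v9) and v9 = False: v2 = True.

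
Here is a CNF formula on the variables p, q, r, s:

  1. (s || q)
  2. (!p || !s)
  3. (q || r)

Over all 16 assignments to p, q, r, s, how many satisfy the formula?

Satisfying assignments:
  p=0 q=0 r=1 s=1
  p=0 q=1 r=0 s=0
  p=0 q=1 r=0 s=1
  p=0 q=1 r=1 s=0
  p=0 q=1 r=1 s=1
  p=1 q=1 r=0 s=0
  p=1 q=1 r=1 s=0
Count: 7.

7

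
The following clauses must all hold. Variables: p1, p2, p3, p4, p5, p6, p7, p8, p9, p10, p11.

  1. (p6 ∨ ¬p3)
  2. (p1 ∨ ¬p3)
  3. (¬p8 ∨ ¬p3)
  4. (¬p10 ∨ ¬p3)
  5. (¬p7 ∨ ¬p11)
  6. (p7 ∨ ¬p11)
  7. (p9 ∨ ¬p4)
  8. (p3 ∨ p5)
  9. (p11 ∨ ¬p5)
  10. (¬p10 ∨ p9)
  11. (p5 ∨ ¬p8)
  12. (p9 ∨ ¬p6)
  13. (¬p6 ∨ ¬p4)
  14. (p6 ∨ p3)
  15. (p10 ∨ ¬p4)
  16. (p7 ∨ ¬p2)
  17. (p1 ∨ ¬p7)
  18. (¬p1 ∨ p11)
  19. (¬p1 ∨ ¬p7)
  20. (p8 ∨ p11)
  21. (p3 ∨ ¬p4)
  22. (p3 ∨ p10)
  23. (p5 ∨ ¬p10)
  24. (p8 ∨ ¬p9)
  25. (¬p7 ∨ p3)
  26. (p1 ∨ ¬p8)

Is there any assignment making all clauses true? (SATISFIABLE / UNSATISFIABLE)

UNSATISFIABLE

p3 = True:
  propagation gives p6=True, p1=True, p8=False, p10=False; an empty clause results — contradiction.
p3 = False:
  propagation gives p5=True, p11=True, p7=False; an empty clause results — contradiction.
Every branch closes, so no satisfying assignment exists.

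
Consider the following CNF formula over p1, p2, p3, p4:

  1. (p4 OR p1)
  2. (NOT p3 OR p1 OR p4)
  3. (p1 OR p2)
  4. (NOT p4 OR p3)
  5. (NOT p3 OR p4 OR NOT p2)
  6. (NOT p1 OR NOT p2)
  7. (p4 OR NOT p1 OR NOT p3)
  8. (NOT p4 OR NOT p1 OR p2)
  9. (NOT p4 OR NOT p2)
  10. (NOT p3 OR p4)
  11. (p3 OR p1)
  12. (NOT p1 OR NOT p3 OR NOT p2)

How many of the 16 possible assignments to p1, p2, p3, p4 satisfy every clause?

Satisfying assignments:
  p1=1 p2=0 p3=0 p4=0
Count: 1.

1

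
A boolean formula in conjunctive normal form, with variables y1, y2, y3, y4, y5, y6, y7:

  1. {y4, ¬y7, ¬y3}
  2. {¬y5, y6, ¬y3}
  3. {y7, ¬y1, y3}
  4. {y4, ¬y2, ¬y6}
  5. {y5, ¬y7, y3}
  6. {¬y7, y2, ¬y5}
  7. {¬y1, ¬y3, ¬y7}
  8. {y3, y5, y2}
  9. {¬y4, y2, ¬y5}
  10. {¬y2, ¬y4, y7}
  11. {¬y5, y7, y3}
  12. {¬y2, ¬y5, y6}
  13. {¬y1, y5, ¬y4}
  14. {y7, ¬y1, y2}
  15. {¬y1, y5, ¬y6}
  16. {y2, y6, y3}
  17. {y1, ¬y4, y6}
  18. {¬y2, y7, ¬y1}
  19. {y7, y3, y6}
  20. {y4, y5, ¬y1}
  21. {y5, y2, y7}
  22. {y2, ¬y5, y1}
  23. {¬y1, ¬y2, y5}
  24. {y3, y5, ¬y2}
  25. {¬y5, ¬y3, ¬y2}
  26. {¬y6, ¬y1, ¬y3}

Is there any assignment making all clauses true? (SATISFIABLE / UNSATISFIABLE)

SATISFIABLE

Set y1 = False and propagate.
The remaining clauses are satisfied by y2 = True, y3 = True, y4 = True, y5 = False, y6 = True, y7 = True.
Every clause has at least one true literal under this assignment.
So y1 = False, y2 = True, y3 = True, y4 = True, y5 = False, y6 = True, y7 = True is a satisfying assignment.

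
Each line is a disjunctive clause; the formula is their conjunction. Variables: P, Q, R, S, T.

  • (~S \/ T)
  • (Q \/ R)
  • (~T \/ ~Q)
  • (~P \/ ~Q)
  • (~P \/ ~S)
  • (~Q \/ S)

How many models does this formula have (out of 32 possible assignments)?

The models are:
  P=0 Q=0 R=1 S=0 T=0
  P=0 Q=0 R=1 S=0 T=1
  P=0 Q=0 R=1 S=1 T=1
  P=1 Q=0 R=1 S=0 T=0
  P=1 Q=0 R=1 S=0 T=1
That's 5 in total.

5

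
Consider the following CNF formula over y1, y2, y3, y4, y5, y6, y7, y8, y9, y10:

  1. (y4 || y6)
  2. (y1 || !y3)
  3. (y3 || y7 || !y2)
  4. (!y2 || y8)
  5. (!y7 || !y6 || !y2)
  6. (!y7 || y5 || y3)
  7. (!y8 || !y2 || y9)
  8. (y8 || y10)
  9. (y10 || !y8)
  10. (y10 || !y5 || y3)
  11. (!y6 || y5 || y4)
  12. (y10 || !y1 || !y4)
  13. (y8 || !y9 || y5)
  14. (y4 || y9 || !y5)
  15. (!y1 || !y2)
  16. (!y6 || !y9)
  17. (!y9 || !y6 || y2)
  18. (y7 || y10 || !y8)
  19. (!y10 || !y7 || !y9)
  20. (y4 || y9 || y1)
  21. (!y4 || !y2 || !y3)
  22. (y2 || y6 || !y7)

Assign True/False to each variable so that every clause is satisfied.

Branch on y1: take y1 = True.
  then y2 is forced to False.
Try y3 = False.
The remaining clauses are satisfied by y4 = True, y5 = True, y6 = True, y7 = False, y8 = True, y9 = False, y10 = True.
Check each clause:
  1. (y6 || y4) — y4 is true.
  2. (y1 || !y3) — y1 is true.
  3. (!y2 || y3 || y7) — !y2 is true.
  4. (!y2 || y8) — y8 is true.
  5. (!y6 || !y7 || !y2) — !y7 is true.
  6. (!y7 || y5 || y3) — !y7 is true.
  7. (y9 || !y2 || !y8) — !y2 is true.
  8. (y10 || y8) — y8 is true.
  9. (!y8 || y10) — y10 is true.
  10. (y10 || !y5 || y3) — y10 is true.
  11. (y4 || !y6 || y5) — y4 is true.
  12. (!y4 || !y1 || y10) — y10 is true.
  13. (y8 || !y9 || y5) — y8 is true.
  14. (y9 || !y5 || y4) — y4 is true.
  15. (!y1 || !y2) — !y2 is true.
  16. (!y9 || !y6) — !y9 is true.
  17. (!y6 || y2 || !y9) — !y9 is true.
  18. (y10 || y7 || !y8) — y10 is true.
  19. (!y7 || !y10 || !y9) — !y7 is true.
  20. (y1 || y4 || y9) — y4 is true.
  21. (!y3 || !y2 || !y4) — !y3 is true.
  22. (y2 || !y7 || y6) — !y7 is true.

y1 = T, y2 = F, y3 = F, y4 = T, y5 = T, y6 = T, y7 = F, y8 = T, y9 = F, y10 = T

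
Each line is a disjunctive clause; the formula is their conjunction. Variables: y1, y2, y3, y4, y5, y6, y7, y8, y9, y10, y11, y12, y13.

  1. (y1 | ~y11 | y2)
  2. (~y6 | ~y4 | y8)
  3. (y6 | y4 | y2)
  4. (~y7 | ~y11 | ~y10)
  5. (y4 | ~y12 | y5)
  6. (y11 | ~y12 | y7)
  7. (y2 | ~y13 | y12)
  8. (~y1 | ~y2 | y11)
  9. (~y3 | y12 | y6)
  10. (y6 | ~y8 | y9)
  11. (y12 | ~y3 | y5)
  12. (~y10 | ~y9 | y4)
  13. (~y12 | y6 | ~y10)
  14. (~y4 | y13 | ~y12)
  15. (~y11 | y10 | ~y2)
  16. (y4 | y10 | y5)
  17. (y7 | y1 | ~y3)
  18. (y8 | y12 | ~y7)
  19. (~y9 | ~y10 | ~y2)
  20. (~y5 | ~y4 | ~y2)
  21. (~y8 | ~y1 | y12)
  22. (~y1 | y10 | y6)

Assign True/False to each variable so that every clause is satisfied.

y1 = True  y2 = False  y3 = True  y4 = False  y5 = True  y6 = True  y7 = False  y8 = False  y9 = False  y10 = False  y11 = True  y12 = False  y13 = False

Check each clause:
  1. (y2 | y1 | ~y11) — y1 is true.
  2. (~y6 | y8 | ~y4) — ~y4 is true.
  3. (y2 | y6 | y4) — y6 is true.
  4. (~y11 | ~y7 | ~y10) — ~y7 is true.
  5. (~y12 | y4 | y5) — ~y12 is true.
  6. (y11 | y7 | ~y12) — y11 is true.
  7. (y12 | y2 | ~y13) — ~y13 is true.
  8. (~y1 | ~y2 | y11) — y11 is true.
  9. (y6 | y12 | ~y3) — y6 is true.
  10. (y6 | y9 | ~y8) — ~y8 is true.
  11. (y5 | ~y3 | y12) — y5 is true.
  12. (~y10 | y4 | ~y9) — ~y10 is true.
  13. (~y12 | ~y10 | y6) — ~y12 is true.
  14. (~y12 | y13 | ~y4) — ~y4 is true.
  15. (~y11 | y10 | ~y2) — ~y2 is true.
  16. (y10 | y5 | y4) — y5 is true.
  17. (~y3 | y1 | y7) — y1 is true.
  18. (y8 | ~y7 | y12) — ~y7 is true.
  19. (~y9 | ~y10 | ~y2) — ~y10 is true.
  20. (~y2 | ~y5 | ~y4) — ~y4 is true.
  21. (~y8 | ~y1 | y12) — ~y8 is true.
  22. (y6 | y10 | ~y1) — y6 is true.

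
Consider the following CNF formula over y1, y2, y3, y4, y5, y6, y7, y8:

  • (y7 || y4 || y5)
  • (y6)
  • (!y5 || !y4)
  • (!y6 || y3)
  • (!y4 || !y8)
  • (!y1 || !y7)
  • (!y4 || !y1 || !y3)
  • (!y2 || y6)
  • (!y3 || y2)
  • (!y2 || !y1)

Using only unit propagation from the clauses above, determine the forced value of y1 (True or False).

(y6) stands alone — y6 = True.
In (!y6 || y3), !y6 is now false; y3 must hold, so y3 = True.
In (y2 || !y3), !y3 is now false; y2 must hold, so y2 = True.
(!y2 || !y1): since y2 = True, the clause reduces to (!y1). y1 = False.

False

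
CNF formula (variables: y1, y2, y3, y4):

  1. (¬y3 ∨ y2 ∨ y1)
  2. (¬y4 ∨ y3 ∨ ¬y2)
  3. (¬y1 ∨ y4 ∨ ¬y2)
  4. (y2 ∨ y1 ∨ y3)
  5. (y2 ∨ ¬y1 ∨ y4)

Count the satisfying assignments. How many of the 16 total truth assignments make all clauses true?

Satisfying assignments:
  y1=0 y2=1 y3=0 y4=0
  y1=0 y2=1 y3=1 y4=0
  y1=0 y2=1 y3=1 y4=1
  y1=1 y2=0 y3=0 y4=1
  y1=1 y2=0 y3=1 y4=1
  y1=1 y2=1 y3=1 y4=1
Count: 6.

6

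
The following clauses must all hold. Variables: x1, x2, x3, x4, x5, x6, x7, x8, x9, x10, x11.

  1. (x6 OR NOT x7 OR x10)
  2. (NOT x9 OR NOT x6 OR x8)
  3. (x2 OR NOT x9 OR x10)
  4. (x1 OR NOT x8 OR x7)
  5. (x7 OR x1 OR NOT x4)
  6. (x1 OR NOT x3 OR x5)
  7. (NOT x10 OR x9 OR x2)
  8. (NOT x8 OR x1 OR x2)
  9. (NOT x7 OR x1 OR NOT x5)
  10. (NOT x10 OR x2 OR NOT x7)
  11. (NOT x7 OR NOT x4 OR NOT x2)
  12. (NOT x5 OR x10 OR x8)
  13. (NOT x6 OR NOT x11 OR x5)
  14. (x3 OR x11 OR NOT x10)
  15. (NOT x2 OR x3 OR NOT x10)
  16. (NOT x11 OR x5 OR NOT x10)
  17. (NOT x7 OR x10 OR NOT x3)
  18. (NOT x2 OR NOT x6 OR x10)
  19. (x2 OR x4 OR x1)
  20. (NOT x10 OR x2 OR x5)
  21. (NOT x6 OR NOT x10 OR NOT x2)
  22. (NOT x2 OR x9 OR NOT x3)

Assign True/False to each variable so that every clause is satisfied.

x1 = True  x2 = False  x3 = False  x4 = False  x5 = False  x6 = True  x7 = False  x8 = True  x9 = False  x10 = False  x11 = False

Pure literal: x1 appears only positively; assign x1 = True.
Set x2 = False and propagate.
For the remaining variables, x3 = False, x4 = False, x5 = False, x6 = True, x7 = False, x8 = True, x9 = False, x10 = False, x11 = False works.
Check each clause:
  1. (NOT x7 OR x6 OR x10) — NOT x7 is true.
  2. (x8 OR NOT x9 OR NOT x6) — x8 is true.
  3. (NOT x9 OR x10 OR x2) — NOT x9 is true.
  4. (NOT x8 OR x7 OR x1) — x1 is true.
  5. (x7 OR NOT x4 OR x1) — x1 is true.
  6. (NOT x3 OR x5 OR x1) — x1 is true.
  7. (x9 OR NOT x10 OR x2) — NOT x10 is true.
  8. (x1 OR x2 OR NOT x8) — x1 is true.
  9. (x1 OR NOT x5 OR NOT x7) — NOT x7 is true.
  10. (x2 OR NOT x7 OR NOT x10) — NOT x7 is true.
  11. (NOT x7 OR NOT x2 OR NOT x4) — NOT x7 is true.
  12. (x10 OR x8 OR NOT x5) — x8 is true.
  13. (NOT x6 OR x5 OR NOT x11) — NOT x11 is true.
  14. (x3 OR x11 OR NOT x10) — NOT x10 is true.
  15. (NOT x2 OR x3 OR NOT x10) — NOT x2 is true.
  16. (NOT x11 OR NOT x10 OR x5) — NOT x11 is true.
  17. (x10 OR NOT x7 OR NOT x3) — NOT x7 is true.
  18. (x10 OR NOT x2 OR NOT x6) — NOT x2 is true.
  19. (x1 OR x2 OR x4) — x1 is true.
  20. (x2 OR x5 OR NOT x10) — NOT x10 is true.
  21. (NOT x6 OR NOT x10 OR NOT x2) — NOT x2 is true.
  22. (NOT x2 OR x9 OR NOT x3) — NOT x3 is true.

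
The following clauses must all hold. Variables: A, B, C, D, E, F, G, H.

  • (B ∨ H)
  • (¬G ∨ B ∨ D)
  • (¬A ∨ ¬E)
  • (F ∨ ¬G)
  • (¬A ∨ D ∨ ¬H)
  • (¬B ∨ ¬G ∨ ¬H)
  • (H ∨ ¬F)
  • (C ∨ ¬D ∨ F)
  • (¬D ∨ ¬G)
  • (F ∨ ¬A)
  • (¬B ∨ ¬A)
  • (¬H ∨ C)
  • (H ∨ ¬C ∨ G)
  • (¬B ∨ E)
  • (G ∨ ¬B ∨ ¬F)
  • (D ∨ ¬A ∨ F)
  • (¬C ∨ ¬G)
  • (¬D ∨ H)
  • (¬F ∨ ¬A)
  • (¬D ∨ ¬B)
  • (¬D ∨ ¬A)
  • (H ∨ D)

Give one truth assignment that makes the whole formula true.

A=F  B=F  C=T  D=T  E=T  F=F  G=F  H=T

Check each clause:
  1. (H ∨ B) — H is true.
  2. (B ∨ ¬G ∨ D) — ¬G is true.
  3. (¬A ∨ ¬E) — ¬A is true.
  4. (¬G ∨ F) — ¬G is true.
  5. (¬H ∨ D ∨ ¬A) — D is true.
  6. (¬B ∨ ¬H ∨ ¬G) — ¬G is true.
  7. (¬F ∨ H) — H is true.
  8. (F ∨ C ∨ ¬D) — C is true.
  9. (¬D ∨ ¬G) — ¬G is true.
  10. (¬A ∨ F) — ¬A is true.
  11. (¬A ∨ ¬B) — ¬B is true.
  12. (¬H ∨ C) — C is true.
  13. (H ∨ G ∨ ¬C) — H is true.
  14. (¬B ∨ E) — E is true.
  15. (G ∨ ¬B ∨ ¬F) — ¬F is true.
  16. (D ∨ F ∨ ¬A) — D is true.
  17. (¬C ∨ ¬G) — ¬G is true.
  18. (¬D ∨ H) — H is true.
  19. (¬F ∨ ¬A) — ¬F is true.
  20. (¬D ∨ ¬B) — ¬B is true.
  21. (¬A ∨ ¬D) — ¬A is true.
  22. (H ∨ D) — H is true.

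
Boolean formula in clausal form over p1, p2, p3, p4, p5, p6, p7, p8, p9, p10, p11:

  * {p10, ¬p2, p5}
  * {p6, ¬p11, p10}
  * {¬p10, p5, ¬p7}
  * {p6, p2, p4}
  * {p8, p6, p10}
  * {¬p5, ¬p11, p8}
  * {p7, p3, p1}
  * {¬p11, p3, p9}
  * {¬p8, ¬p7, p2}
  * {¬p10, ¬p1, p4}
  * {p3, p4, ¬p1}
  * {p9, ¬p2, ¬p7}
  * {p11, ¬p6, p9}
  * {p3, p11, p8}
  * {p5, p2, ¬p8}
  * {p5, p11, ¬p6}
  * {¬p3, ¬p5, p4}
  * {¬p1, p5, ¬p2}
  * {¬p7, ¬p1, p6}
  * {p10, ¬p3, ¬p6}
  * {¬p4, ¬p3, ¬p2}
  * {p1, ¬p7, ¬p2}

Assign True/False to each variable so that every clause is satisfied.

p1=F, p2=F, p3=T, p4=T, p5=F, p6=F, p7=F, p8=F, p9=T, p10=T, p11=F

Check each clause:
  1. {p5, p10, ¬p2} — p10 is true.
  2. {p10, ¬p11, p6} — p10 is true.
  3. {p5, ¬p7, ¬p10} — ¬p7 is true.
  4. {p4, p2, p6} — p4 is true.
  5. {p10, p6, p8} — p10 is true.
  6. {¬p5, ¬p11, p8} — ¬p5 is true.
  7. {p3, p1, p7} — p3 is true.
  8. {p3, p9, ¬p11} — p9 is true.
  9. {¬p8, p2, ¬p7} — ¬p8 is true.
  10. {p4, ¬p10, ¬p1} — p4 is true.
  11. {p4, ¬p1, p3} — p3 is true.
  12. {¬p2, p9, ¬p7} — ¬p7 is true.
  13. {p9, p11, ¬p6} — p9 is true.
  14. {p8, p11, p3} — p3 is true.
  15. {p2, ¬p8, p5} — ¬p8 is true.
  16. {¬p6, p11, p5} — ¬p6 is true.
  17. {¬p3, p4, ¬p5} — ¬p5 is true.
  18. {¬p1, ¬p2, p5} — ¬p1 is true.
  19. {¬p7, p6, ¬p1} — ¬p7 is true.
  20. {¬p3, ¬p6, p10} — p10 is true.
  21. {¬p4, ¬p2, ¬p3} — ¬p2 is true.
  22. {¬p2, ¬p7, p1} — ¬p7 is true.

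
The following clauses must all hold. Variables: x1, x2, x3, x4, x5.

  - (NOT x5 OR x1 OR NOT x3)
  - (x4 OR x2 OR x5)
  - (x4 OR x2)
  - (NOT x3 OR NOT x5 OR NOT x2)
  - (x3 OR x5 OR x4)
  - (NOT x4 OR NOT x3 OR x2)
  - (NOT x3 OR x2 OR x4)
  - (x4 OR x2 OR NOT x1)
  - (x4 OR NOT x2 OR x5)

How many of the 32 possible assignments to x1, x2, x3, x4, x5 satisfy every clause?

Case analysis on x2 and x4:
  x2=1, x4=1: x1 free; 3 ways for (x3,x5) × 2^1 = 6.
  x2=1, x4=0: remaining (x1,x3,x5) ∈ {(0,0,1); (1,0,1)} — 2.
  x2=0, x4=1: remaining (x1,x3,x5) ∈ {(0,0,0); (0,0,1); (1,0,0); (1,0,1)} — 4.
  x2=0, x4=0: a clause becomes empty — 0.
Total: 6 + 2 + 4 + 0 = 12.

12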